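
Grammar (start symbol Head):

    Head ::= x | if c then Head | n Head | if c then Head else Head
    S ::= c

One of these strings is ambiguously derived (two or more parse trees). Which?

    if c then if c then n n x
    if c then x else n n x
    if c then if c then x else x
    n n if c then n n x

if c then if c then n n x: 1 tree
if c then x else n n x: 1 tree
if c then if c then x else x: 2 trees
n n if c then n n x: 1 tree

if c then if c then x else x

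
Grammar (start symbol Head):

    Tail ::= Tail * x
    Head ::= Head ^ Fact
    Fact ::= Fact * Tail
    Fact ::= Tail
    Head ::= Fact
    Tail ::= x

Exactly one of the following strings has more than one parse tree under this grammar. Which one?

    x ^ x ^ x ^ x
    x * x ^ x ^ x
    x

x * x ^ x ^ x

x ^ x ^ x ^ x: 1 tree
x * x ^ x ^ x: 2 trees
x: 1 tree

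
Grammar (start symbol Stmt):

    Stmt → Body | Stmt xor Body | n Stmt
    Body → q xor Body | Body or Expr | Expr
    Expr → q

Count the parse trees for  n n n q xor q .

Parse trees for n n n q xor q:
  [Stmt [Stmt n [Stmt n [Stmt n [Stmt [Body [Expr q]]]]]] xor [Body [Expr q]]]
  [Stmt n [Stmt [Stmt n [Stmt n [Stmt [Body [Expr q]]]]] xor [Body [Expr q]]]]
  [Stmt n [Stmt n [Stmt [Stmt n [Stmt [Body [Expr q]]]] xor [Body [Expr q]]]]]
  [Stmt n [Stmt n [Stmt n [Stmt [Body q xor [Body [Expr q]]]]]]]
  [Stmt n [Stmt n [Stmt n [Stmt [Stmt [Body [Expr q]]] xor [Body [Expr q]]]]]]

5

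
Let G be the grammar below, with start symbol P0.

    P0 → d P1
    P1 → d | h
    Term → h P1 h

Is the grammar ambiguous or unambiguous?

Unambiguous

Only P0, P1 are reachable from P0; ignoring the rest: Each reachable nonterminal has at most one production per leading terminal, and all productions are right-linear; the derivation is determined token-by-token.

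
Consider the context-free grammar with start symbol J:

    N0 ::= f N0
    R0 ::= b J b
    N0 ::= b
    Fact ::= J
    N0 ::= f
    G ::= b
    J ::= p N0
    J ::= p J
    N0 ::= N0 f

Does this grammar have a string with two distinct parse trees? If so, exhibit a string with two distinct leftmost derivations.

Ambiguous

Witness: p f f

Derivation 1: J ⇒ p N0 ⇒ p f N0 ⇒ p f f
Derivation 2: J ⇒ p N0 ⇒ p N0 f ⇒ p f f

Two distinct leftmost derivations for the same string.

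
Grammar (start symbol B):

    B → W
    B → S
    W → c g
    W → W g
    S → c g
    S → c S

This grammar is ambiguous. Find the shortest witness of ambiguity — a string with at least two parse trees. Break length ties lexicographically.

c g

length 2: c g has 2 parse trees

Two derivations of c g:
  B ⇒ W ⇒ c g
  B ⇒ S ⇒ c g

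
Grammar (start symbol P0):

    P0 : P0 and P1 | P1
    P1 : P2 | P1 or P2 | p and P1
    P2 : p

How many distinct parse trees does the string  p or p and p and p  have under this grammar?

Parse trees for p or p and p and p:
  [P0 [P0 [P1 [P1 [P2 p]] or [P2 p]]] and [P1 p and [P1 [P2 p]]]]
  [P0 [P0 [P0 [P1 [P1 [P2 p]] or [P2 p]]] and [P1 [P2 p]]] and [P1 [P2 p]]]

2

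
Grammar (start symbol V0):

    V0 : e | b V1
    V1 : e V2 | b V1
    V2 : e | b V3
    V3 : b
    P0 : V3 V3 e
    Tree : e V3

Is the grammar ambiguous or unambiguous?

(P0, Tree are unreachable from V0, so their rules don't affect L(V0).) Restricted to the reachable nonterminals, every rule has the form A → t or A → t B, and no two rules for the same A share a first terminal. The grammar encodes a DFA — one run per string.

Unambiguous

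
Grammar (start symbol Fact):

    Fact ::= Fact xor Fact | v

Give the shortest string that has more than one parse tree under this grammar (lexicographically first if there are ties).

length 1: no string has ≥2 trees
length 3: no string has ≥2 trees
length 5: v xor v xor v has 2 parse trees

Two derivations of v xor v xor v:
  Fact ⇒ Fact xor Fact ⇒ Fact xor Fact xor Fact ⇒ v xor Fact xor Fact ⇒ v xor v xor Fact ⇒ v xor v xor v
  Fact ⇒ Fact xor Fact ⇒ v xor Fact ⇒ v xor Fact xor Fact ⇒ v xor v xor Fact ⇒ v xor v xor v

v xor v xor v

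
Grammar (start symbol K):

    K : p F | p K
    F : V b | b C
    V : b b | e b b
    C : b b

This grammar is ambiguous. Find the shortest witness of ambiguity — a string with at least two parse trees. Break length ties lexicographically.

length 4: p b b b has 2 parse trees

Two derivations of p b b b:
  K ⇒ p F ⇒ p V b ⇒ p b b b
  K ⇒ p F ⇒ p b C ⇒ p b b b

p b b b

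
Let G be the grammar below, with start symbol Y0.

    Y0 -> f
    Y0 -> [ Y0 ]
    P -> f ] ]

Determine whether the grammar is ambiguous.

Unambiguous

Only Y0 is reachable from Y0; ignoring the rest: Each string is a nest of matched brackets around a single atom. An opening bracket forces the recursive rule; an atom forces the base rule.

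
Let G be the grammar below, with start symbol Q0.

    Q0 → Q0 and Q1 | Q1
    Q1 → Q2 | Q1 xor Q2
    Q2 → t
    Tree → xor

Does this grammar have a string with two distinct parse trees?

Only Q0, Q1, Q2 are reachable from Q0; ignoring the rest: The grammar is stratified — Q0 handles 'and' (left-recursive), Q1 handles 'xor', Q2 atoms. Each operator has a fixed associativity and precedence level, so every string has one parse.

Unambiguous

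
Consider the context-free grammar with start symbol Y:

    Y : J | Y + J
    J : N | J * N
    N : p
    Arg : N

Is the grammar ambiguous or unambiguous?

Unambiguous

Only Y, J, N are reachable from Y; ignoring the rest: The grammar is stratified — Y handles '+' (left-recursive), J handles '*', N atoms. Each operator has a fixed associativity and precedence level, so every string has one parse.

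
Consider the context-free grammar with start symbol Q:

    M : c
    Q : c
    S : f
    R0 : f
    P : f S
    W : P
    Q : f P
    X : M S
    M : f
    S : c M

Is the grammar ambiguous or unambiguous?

(X, R0, W are unreachable from Q, so their rules don't affect L(Q).) Restricted to the reachable nonterminals, every rule has the form A → t or A → t B, and no two rules for the same A share a first terminal. The grammar encodes a DFA — one run per string.

Unambiguous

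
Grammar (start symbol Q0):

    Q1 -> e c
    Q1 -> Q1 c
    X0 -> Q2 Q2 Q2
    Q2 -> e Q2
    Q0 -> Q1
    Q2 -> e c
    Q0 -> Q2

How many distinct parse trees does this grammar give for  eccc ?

Parse trees for eccc:
  [Q0 [Q1 [Q1 [Q1 e c] c] c]]

1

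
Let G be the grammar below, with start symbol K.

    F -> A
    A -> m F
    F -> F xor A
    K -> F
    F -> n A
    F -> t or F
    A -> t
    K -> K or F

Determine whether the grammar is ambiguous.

Witness: t or t

Derivation 1: K ⇒ F ⇒ t or F ⇒ t or A ⇒ t or t
Derivation 2: K ⇒ K or F ⇒ F or F ⇒ A or F ⇒ t or F ⇒ t or A ⇒ t or t

Two distinct leftmost derivations for the same string.

Ambiguous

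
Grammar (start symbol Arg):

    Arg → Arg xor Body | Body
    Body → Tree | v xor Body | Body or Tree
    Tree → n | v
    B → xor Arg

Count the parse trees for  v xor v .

2

Parse trees for v xor v:
  [Arg [Arg [Body [Tree v]]] xor [Body [Tree v]]]
  [Arg [Body v xor [Body [Tree v]]]]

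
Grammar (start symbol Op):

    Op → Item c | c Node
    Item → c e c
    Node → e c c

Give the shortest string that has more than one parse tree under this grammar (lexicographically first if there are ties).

length 4: c e c c has 2 parse trees

Two derivations of c e c c:
  Op ⇒ Item c ⇒ c e c c
  Op ⇒ c Node ⇒ c e c c

c e c c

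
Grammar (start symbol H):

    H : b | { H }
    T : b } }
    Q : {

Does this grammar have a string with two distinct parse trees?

Only H is reachable from H; ignoring the rest: Each string is a nest of matched brackets around a single atom. An opening bracket forces the recursive rule; an atom forces the base rule.

Unambiguous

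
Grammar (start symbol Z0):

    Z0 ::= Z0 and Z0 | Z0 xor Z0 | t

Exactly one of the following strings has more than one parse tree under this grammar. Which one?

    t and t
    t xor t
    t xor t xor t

t and t: 1 tree
t xor t: 1 tree
t xor t xor t: 2 trees

t xor t xor t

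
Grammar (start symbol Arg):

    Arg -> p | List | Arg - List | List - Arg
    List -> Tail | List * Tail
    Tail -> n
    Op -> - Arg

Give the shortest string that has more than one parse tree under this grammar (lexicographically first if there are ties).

length 1: no string has ≥2 trees
length 3: n - n has 2 parse trees

Two derivations of n - n:
  Arg ⇒ Arg - List ⇒ List - List ⇒ Tail - List ⇒ n - List ⇒ n - Tail ⇒ n - n
  Arg ⇒ List - Arg ⇒ Tail - Arg ⇒ n - Arg ⇒ n - List ⇒ n - Tail ⇒ n - n

n - n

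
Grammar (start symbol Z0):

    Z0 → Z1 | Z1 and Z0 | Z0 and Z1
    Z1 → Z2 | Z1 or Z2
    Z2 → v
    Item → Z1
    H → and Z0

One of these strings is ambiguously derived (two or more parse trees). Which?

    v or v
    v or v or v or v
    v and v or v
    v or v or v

v and v or v

v or v: 1 tree
v or v or v or v: 1 tree
v and v or v: 2 trees
v or v or v: 1 tree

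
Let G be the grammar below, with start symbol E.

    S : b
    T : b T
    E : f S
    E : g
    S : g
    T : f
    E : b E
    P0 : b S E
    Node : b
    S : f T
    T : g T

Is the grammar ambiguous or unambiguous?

Unambiguous

Only E, S, T are reachable from E; ignoring the rest: Each reachable nonterminal has at most one production per leading terminal, and all productions are right-linear; the derivation is determined token-by-token.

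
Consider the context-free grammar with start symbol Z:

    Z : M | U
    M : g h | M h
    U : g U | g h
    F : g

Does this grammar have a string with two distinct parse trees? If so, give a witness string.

Witness: g h

Derivation 1: Z ⇒ M ⇒ g h
Derivation 2: Z ⇒ U ⇒ g h

Two distinct leftmost derivations for the same string.

Ambiguous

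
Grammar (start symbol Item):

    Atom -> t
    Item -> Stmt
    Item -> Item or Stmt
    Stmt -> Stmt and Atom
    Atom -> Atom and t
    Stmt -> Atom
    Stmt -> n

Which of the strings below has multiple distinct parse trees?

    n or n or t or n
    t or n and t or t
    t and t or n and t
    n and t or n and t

n or n or t or n: 1 tree
t or n and t or t: 1 tree
t and t or n and t: 2 trees
n and t or n and t: 1 tree

t and t or n and t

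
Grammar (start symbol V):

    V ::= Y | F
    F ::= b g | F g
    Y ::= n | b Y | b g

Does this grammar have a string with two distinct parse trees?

Witness: b g

Derivation 1: V ⇒ Y ⇒ b g
Derivation 2: V ⇒ F ⇒ b g

Two distinct leftmost derivations for the same string.

Ambiguous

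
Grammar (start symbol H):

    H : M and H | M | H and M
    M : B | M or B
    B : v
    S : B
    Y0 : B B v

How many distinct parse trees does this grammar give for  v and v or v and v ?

4

Parse trees for v and v or v and v:
  [H [M [B v]] and [H [M [M [B v]] or [B v]] and [H [M [B v]]]]]
  [H [M [B v]] and [H [H [M [M [B v]] or [B v]]] and [M [B v]]]]
  [H [H [M [B v]] and [H [M [M [B v]] or [B v]]]] and [M [B v]]]
  [H [H [H [M [B v]]] and [M [M [B v]] or [B v]]] and [M [B v]]]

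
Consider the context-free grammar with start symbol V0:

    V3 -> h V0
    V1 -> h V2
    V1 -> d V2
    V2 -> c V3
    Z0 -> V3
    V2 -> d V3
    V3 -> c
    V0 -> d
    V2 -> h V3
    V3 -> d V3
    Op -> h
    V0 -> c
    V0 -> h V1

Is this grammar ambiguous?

Unambiguous

(Z0, Op are unreachable from V0, so their rules don't affect L(V0).) Restricted to the reachable nonterminals, every rule has the form A → t or A → t B, and no two rules for the same A share a first terminal. The grammar encodes a DFA — one run per string.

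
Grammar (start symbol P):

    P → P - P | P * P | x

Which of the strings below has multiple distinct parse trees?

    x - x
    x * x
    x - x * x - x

x - x: 1 tree
x * x: 1 tree
x - x * x - x: 5 trees

x - x * x - x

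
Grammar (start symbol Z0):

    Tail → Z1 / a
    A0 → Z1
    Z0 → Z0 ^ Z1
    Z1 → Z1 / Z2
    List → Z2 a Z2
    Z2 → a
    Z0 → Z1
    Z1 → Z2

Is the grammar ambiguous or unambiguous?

(A0, List, Tail are unreachable from Z0, so their rules don't affect L(Z0).) Z0 → Z0 ^ Z1 | Z1  ;  Z1 → Z1 / Z2 | Z2  — a left-associative chain with Z2 at the bottom. Each string factors uniquely by precedence.

Unambiguous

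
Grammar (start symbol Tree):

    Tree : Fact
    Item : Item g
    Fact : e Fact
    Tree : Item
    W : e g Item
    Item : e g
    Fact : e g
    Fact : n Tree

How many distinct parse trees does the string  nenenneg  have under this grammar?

2

Parse trees for nenenneg:
  [Tree [Fact n [Tree [Fact e [Fact n [Tree [Fact e [Fact n [Tree [Fact n [Tree [Fact e g]]]]]]]]]]]]
  [Tree [Fact n [Tree [Fact e [Fact n [Tree [Fact e [Fact n [Tree [Fact n [Tree [Item e g]]]]]]]]]]]]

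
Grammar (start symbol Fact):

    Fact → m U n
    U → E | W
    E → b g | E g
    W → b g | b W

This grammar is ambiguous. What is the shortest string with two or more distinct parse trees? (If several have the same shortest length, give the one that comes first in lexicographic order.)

length 4: m b g n has 2 parse trees

Two derivations of m b g n:
  Fact ⇒ m U n ⇒ m E n ⇒ m b g n
  Fact ⇒ m U n ⇒ m W n ⇒ m b g n

m b g n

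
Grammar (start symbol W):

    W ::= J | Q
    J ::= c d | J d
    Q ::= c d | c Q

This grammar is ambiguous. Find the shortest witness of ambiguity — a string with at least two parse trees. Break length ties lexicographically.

length 2: c d has 2 parse trees

Two derivations of c d:
  W ⇒ J ⇒ c d
  W ⇒ Q ⇒ c d

c d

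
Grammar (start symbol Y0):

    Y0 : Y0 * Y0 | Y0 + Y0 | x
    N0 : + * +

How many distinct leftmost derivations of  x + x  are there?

1

Parse trees for x + x:
  [Y0 [Y0 x] + [Y0 x]]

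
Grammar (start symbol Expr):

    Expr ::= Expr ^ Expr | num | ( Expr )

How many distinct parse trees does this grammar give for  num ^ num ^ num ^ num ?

Parse trees for num ^ num ^ num ^ num:
  [Expr [Expr num] ^ [Expr [Expr num] ^ [Expr [Expr num] ^ [Expr num]]]]
  [Expr [Expr num] ^ [Expr [Expr [Expr num] ^ [Expr num]] ^ [Expr num]]]
  [Expr [Expr [Expr num] ^ [Expr num]] ^ [Expr [Expr num] ^ [Expr num]]]
  [Expr [Expr [Expr num] ^ [Expr [Expr num] ^ [Expr num]]] ^ [Expr num]]
  [Expr [Expr [Expr [Expr num] ^ [Expr num]] ^ [Expr num]] ^ [Expr num]]

5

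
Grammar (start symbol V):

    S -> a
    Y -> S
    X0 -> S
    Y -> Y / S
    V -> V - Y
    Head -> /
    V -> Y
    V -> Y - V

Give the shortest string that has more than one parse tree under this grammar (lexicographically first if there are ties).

a - a

length 1: no string has ≥2 trees
length 3: a - a has 2 parse trees

Two derivations of a - a:
  V ⇒ V - Y ⇒ Y - Y ⇒ S - Y ⇒ a - Y ⇒ a - S ⇒ a - a
  V ⇒ Y - V ⇒ S - V ⇒ a - V ⇒ a - Y ⇒ a - S ⇒ a - a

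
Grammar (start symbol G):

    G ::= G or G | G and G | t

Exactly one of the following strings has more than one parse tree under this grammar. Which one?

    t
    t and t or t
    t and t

t: 1 tree
t and t or t: 2 trees
t and t: 1 tree

t and t or t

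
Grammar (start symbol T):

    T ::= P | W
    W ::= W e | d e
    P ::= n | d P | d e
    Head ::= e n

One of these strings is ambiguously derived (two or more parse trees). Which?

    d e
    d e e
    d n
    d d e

d e

d e: 2 trees
d e e: 1 tree
d n: 1 tree
d d e: 1 tree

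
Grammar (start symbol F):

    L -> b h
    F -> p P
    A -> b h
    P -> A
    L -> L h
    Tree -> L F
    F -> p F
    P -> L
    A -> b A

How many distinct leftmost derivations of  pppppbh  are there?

2

Parse trees for pppppbh:
  [F p [F p [F p [F p [F p [P [A b h]]]]]]]
  [F p [F p [F p [F p [F p [P [L b h]]]]]]]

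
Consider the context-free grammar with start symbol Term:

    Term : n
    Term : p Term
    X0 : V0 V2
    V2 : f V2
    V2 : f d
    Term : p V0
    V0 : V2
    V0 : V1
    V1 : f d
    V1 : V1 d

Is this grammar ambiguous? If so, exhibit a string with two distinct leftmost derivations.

Witness: p f d

Derivation 1: Term ⇒ p V0 ⇒ p V2 ⇒ p f d
Derivation 2: Term ⇒ p V0 ⇒ p V1 ⇒ p f d

Two distinct leftmost derivations for the same string.

Ambiguous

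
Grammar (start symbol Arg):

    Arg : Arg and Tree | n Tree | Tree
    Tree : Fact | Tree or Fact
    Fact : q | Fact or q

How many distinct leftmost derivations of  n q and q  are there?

1

Parse trees for n q and q:
  [Arg [Arg n [Tree [Fact q]]] and [Tree [Fact q]]]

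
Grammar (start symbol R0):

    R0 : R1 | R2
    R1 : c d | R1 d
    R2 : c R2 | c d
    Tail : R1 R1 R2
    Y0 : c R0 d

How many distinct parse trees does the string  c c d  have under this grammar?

1

Parse trees for c c d:
  [R0 [R2 c [R2 c d]]]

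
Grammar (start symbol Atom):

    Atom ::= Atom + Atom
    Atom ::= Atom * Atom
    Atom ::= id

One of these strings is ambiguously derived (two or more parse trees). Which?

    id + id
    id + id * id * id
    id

id + id: 1 tree
id + id * id * id: 5 trees
id: 1 tree

id + id * id * id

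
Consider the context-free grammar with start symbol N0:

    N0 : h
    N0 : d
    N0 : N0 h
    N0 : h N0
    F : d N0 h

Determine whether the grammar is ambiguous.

Witness: h h

Derivation 1: N0 ⇒ N0 h ⇒ h h
Derivation 2: N0 ⇒ h N0 ⇒ h h

Two distinct leftmost derivations for the same string.

Ambiguous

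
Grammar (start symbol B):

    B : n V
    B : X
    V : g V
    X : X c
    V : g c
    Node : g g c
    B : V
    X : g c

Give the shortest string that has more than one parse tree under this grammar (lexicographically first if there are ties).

g c

length 2: g c has 2 parse trees

Two derivations of g c:
  B ⇒ X ⇒ g c
  B ⇒ V ⇒ g c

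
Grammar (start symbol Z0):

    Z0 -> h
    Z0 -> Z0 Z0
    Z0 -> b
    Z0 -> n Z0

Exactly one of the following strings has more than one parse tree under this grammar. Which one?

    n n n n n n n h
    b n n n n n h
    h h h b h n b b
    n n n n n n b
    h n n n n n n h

h h h b h n b b

n n n n n n n h: 1 tree
b n n n n n h: 1 tree
h h h b h n b b: 174 trees
n n n n n n b: 1 tree
h n n n n n n h: 1 tree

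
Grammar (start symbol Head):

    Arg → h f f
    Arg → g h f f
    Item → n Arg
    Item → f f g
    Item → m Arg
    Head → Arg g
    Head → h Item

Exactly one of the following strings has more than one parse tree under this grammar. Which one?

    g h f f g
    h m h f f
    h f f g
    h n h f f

g h f f g: 1 tree
h m h f f: 1 tree
h f f g: 2 trees
h n h f f: 1 tree

h f f g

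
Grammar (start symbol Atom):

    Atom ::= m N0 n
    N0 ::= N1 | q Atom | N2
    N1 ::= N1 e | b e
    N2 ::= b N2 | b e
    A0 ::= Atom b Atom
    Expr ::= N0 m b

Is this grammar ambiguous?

Witness: m b e n

Derivation 1: Atom ⇒ m N0 n ⇒ m N1 n ⇒ m b e n
Derivation 2: Atom ⇒ m N0 n ⇒ m N2 n ⇒ m b e n

Two distinct leftmost derivations for the same string.

Ambiguous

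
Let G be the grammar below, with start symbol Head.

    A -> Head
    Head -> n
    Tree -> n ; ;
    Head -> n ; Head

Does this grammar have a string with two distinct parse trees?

(Tree, A are unreachable from Head, so their rules don't affect L(Head).) Right-recursive list with a separator: after each atom, whether the separator follows determines the rule. One parse per string.

Unambiguous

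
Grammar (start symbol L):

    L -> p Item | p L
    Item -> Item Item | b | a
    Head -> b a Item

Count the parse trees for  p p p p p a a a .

2

Parse trees for p p p p p a a a:
  [L p [L p [L p [L p [L p [Item [Item a] [Item [Item a] [Item a]]]]]]]]
  [L p [L p [L p [L p [L p [Item [Item [Item a] [Item a]] [Item a]]]]]]]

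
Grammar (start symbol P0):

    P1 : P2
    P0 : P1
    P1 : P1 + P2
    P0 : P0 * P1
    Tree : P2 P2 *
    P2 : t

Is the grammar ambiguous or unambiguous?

(Tree is unreachable from P0, so its rules don't affect L(P0).) This is a standard precedence ladder (P0 over P1 over P2), with each level left-recursive on its own operator ('*' at P0, '+' at P1). That structure is LR(1), hence unambiguous.

Unambiguous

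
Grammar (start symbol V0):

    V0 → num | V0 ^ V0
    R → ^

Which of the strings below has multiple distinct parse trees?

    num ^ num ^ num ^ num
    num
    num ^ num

num ^ num ^ num ^ num: 5 trees
num: 1 tree
num ^ num: 1 tree

num ^ num ^ num ^ num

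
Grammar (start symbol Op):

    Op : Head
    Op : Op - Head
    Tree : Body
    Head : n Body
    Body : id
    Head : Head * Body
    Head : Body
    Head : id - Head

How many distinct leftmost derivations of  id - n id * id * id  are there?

4

Parse trees for id - n id * id * id:
  [Op [Head [Head [Head id - [Head n [Body id]]] * [Body id]] * [Body id]]]
  [Op [Head [Head id - [Head [Head n [Body id]] * [Body id]]] * [Body id]]]
  [Op [Head id - [Head [Head [Head n [Body id]] * [Body id]] * [Body id]]]]
  [Op [Op [Head [Body id]]] - [Head [Head [Head n [Body id]] * [Body id]] * [Body id]]]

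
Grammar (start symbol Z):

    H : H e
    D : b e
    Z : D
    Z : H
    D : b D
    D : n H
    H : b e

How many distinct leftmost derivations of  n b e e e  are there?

1

Parse trees for n b e e e:
  [Z [D n [H [H [H b e] e] e]]]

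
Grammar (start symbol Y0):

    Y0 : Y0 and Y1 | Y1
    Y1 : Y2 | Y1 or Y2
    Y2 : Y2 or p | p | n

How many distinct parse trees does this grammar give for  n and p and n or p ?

2

Parse trees for n and p and n or p:
  [Y0 [Y0 [Y0 [Y1 [Y2 n]]] and [Y1 [Y2 p]]] and [Y1 [Y2 [Y2 n] or p]]]
  [Y0 [Y0 [Y0 [Y1 [Y2 n]]] and [Y1 [Y2 p]]] and [Y1 [Y1 [Y2 n]] or [Y2 p]]]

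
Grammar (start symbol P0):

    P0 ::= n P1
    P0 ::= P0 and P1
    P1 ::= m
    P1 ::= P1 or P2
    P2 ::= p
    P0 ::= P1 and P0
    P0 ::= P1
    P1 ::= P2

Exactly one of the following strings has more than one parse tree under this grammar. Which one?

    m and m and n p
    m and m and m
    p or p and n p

m and m and n p: 1 tree
m and m and m: 4 trees
p or p and n p: 1 tree

m and m and m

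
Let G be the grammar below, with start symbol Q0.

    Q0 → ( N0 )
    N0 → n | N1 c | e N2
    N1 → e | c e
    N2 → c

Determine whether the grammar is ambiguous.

Witness: ( e c )

Derivation 1: Q0 ⇒ ( N0 ) ⇒ ( N1 c ) ⇒ ( e c )
Derivation 2: Q0 ⇒ ( N0 ) ⇒ ( e N2 ) ⇒ ( e c )

Two distinct leftmost derivations for the same string.

Ambiguous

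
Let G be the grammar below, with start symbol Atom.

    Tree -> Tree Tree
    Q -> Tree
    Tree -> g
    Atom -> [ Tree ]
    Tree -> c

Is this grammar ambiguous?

Ambiguous

Witness: [ c c c ]

Derivation 1: Atom ⇒ [ Tree ] ⇒ [ Tree Tree ] ⇒ [ Tree Tree Tree ] ⇒ [ c Tree Tree ] ⇒ [ c c Tree ] ⇒ [ c c c ]
Derivation 2: Atom ⇒ [ Tree ] ⇒ [ Tree Tree ] ⇒ [ c Tree ] ⇒ [ c Tree Tree ] ⇒ [ c c Tree ] ⇒ [ c c c ]

Two distinct leftmost derivations for the same string.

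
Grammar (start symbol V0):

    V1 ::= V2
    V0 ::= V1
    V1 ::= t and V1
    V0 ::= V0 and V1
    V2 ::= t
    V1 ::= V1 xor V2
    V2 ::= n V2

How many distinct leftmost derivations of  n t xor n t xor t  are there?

1

Parse trees for n t xor n t xor t:
  [V0 [V1 [V1 [V1 [V2 n [V2 t]]] xor [V2 n [V2 t]]] xor [V2 t]]]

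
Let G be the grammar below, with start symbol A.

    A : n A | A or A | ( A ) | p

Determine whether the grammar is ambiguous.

Witness: n p or p

Derivation 1: A ⇒ n A ⇒ n A or A ⇒ n p or A ⇒ n p or p
Derivation 2: A ⇒ A or A ⇒ n A or A ⇒ n p or A ⇒ n p or p

Two distinct leftmost derivations for the same string.

Ambiguous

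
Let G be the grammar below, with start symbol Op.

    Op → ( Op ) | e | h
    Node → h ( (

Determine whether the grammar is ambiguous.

(Node is unreachable from Op, so its rules don't affect L(Op).) Each string is a nest of matched brackets around a single atom. An opening bracket forces the recursive rule; an atom forces the base rule.

Unambiguous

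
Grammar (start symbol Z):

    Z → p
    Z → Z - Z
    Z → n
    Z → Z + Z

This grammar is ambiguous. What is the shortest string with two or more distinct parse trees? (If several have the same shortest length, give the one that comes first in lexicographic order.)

n + n + n

length 1: no string has ≥2 trees
length 3: no string has ≥2 trees
length 5: n + n + n has 2 parse trees

Two derivations of n + n + n:
  Z ⇒ Z + Z ⇒ n + Z ⇒ n + Z + Z ⇒ n + n + Z ⇒ n + n + n
  Z ⇒ Z + Z ⇒ Z + Z + Z ⇒ n + Z + Z ⇒ n + n + Z ⇒ n + n + n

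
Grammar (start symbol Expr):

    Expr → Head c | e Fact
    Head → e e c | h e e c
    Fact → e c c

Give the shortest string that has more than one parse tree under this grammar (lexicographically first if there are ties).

e e c c

length 4: e e c c has 2 parse trees

Two derivations of e e c c:
  Expr ⇒ Head c ⇒ e e c c
  Expr ⇒ e Fact ⇒ e e c c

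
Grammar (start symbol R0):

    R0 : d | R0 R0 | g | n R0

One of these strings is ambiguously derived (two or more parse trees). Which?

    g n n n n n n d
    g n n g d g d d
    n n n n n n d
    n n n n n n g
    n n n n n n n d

g n n n n n n d: 1 tree
g n n g d g d d: 165 trees
n n n n n n d: 1 tree
n n n n n n g: 1 tree
n n n n n n n d: 1 tree

g n n g d g d d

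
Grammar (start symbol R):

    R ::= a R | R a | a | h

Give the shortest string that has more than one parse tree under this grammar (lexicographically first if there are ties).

a a

length 1: no string has ≥2 trees
length 2: a a has 2 parse trees

Two derivations of a a:
  R ⇒ a R ⇒ a a
  R ⇒ R a ⇒ a a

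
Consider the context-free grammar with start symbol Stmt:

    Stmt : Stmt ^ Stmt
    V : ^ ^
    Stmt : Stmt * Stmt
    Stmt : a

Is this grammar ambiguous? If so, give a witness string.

Witness: a * a * a

Derivation 1: Stmt ⇒ Stmt * Stmt ⇒ Stmt * Stmt * Stmt ⇒ a * Stmt * Stmt ⇒ a * a * Stmt ⇒ a * a * a
Derivation 2: Stmt ⇒ Stmt * Stmt ⇒ a * Stmt ⇒ a * Stmt * Stmt ⇒ a * a * Stmt ⇒ a * a * a

Two distinct leftmost derivations for the same string.

Ambiguous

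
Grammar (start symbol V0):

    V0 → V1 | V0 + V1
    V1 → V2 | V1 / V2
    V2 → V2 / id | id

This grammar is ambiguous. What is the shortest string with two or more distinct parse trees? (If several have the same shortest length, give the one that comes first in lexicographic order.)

id / id

length 1: no string has ≥2 trees
length 3: id / id has 2 parse trees

Two derivations of id / id:
  V0 ⇒ V1 ⇒ V2 ⇒ V2 / id ⇒ id / id
  V0 ⇒ V1 ⇒ V1 / V2 ⇒ V2 / V2 ⇒ id / V2 ⇒ id / id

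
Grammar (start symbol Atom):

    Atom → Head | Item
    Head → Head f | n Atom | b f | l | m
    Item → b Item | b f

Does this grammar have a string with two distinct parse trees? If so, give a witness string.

Witness: b f

Derivation 1: Atom ⇒ Head ⇒ b f
Derivation 2: Atom ⇒ Item ⇒ b f

Two distinct leftmost derivations for the same string.

Ambiguous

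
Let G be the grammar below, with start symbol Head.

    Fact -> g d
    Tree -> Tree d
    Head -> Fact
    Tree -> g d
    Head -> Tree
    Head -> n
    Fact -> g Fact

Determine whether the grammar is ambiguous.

Witness: g d

Derivation 1: Head ⇒ Fact ⇒ g d
Derivation 2: Head ⇒ Tree ⇒ g d

Two distinct leftmost derivations for the same string.

Ambiguous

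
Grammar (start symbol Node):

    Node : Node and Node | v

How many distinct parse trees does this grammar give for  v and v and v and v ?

5

Parse trees for v and v and v and v:
  [Node [Node v] and [Node [Node v] and [Node [Node v] and [Node v]]]]
  [Node [Node v] and [Node [Node [Node v] and [Node v]] and [Node v]]]
  [Node [Node [Node v] and [Node v]] and [Node [Node v] and [Node v]]]
  [Node [Node [Node v] and [Node [Node v] and [Node v]]] and [Node v]]
  [Node [Node [Node [Node v] and [Node v]] and [Node v]] and [Node v]]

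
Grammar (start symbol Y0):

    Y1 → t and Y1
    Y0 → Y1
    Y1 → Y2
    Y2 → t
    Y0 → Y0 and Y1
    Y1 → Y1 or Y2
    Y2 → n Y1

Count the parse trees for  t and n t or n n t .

5

Parse trees for t and n t or n n t:
  [Y0 [Y1 t and [Y1 [Y2 n [Y1 [Y1 [Y2 t]] or [Y2 n [Y1 [Y2 n [Y1 [Y2 t]]]]]]]]]]
  [Y0 [Y1 t and [Y1 [Y1 [Y2 n [Y1 [Y2 t]]]] or [Y2 n [Y1 [Y2 n [Y1 [Y2 t]]]]]]]]
  [Y0 [Y1 [Y1 t and [Y1 [Y2 n [Y1 [Y2 t]]]]] or [Y2 n [Y1 [Y2 n [Y1 [Y2 t]]]]]]]
  [Y0 [Y0 [Y1 [Y2 t]]] and [Y1 [Y2 n [Y1 [Y1 [Y2 t]] or [Y2 n [Y1 [Y2 n [Y1 [Y2 t]]]]]]]]]
  [Y0 [Y0 [Y1 [Y2 t]]] and [Y1 [Y1 [Y2 n [Y1 [Y2 t]]]] or [Y2 n [Y1 [Y2 n [Y1 [Y2 t]]]]]]]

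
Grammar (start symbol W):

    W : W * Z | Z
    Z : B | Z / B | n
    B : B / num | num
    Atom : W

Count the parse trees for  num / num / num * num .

Parse trees for num / num / num * num:
  [W [W [Z [B [B [B num] / num] / num]]] * [Z [B num]]]
  [W [W [Z [Z [B num]] / [B [B num] / num]]] * [Z [B num]]]
  [W [W [Z [Z [B [B num] / num]] / [B num]]] * [Z [B num]]]
  [W [W [Z [Z [Z [B num]] / [B num]] / [B num]]] * [Z [B num]]]

4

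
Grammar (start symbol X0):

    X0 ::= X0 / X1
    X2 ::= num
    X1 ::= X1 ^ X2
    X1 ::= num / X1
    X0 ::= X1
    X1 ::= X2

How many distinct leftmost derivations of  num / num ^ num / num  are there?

Parse trees for num / num ^ num / num:
  [X0 [X0 [X0 [X1 [X2 num]]] / [X1 [X1 [X2 num]] ^ [X2 num]]] / [X1 [X2 num]]]
  [X0 [X0 [X1 [X1 num / [X1 [X2 num]]] ^ [X2 num]]] / [X1 [X2 num]]]
  [X0 [X0 [X1 num / [X1 [X1 [X2 num]] ^ [X2 num]]]] / [X1 [X2 num]]]

3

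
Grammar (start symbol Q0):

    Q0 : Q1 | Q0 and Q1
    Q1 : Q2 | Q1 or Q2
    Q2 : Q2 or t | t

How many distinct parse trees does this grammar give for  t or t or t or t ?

Parse trees for t or t or t or t:
  [Q0 [Q1 [Q2 [Q2 [Q2 [Q2 t] or t] or t] or t]]]
  [Q0 [Q1 [Q1 [Q2 t]] or [Q2 [Q2 [Q2 t] or t] or t]]]
  [Q0 [Q1 [Q1 [Q2 [Q2 t] or t]] or [Q2 [Q2 t] or t]]]
  [Q0 [Q1 [Q1 [Q1 [Q2 t]] or [Q2 t]] or [Q2 [Q2 t] or t]]]
  [Q0 [Q1 [Q1 [Q2 [Q2 [Q2 t] or t] or t]] or [Q2 t]]]
  [Q0 [Q1 [Q1 [Q1 [Q2 t]] or [Q2 [Q2 t] or t]] or [Q2 t]]]
  [Q0 [Q1 [Q1 [Q1 [Q2 [Q2 t] or t]] or [Q2 t]] or [Q2 t]]]
  [Q0 [Q1 [Q1 [Q1 [Q1 [Q2 t]] or [Q2 t]] or [Q2 t]] or [Q2 t]]]

8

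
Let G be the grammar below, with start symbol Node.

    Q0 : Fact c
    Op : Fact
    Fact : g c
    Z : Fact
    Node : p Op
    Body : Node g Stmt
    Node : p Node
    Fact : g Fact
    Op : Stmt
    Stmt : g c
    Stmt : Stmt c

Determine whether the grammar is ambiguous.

Witness: p g c

Derivation 1: Node ⇒ p Op ⇒ p Fact ⇒ p g c
Derivation 2: Node ⇒ p Op ⇒ p Stmt ⇒ p g c

Two distinct leftmost derivations for the same string.

Ambiguous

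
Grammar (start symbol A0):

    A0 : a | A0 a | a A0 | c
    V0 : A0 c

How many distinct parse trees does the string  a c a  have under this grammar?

2

Parse trees for a c a:
  [A0 [A0 a [A0 c]] a]
  [A0 a [A0 [A0 c] a]]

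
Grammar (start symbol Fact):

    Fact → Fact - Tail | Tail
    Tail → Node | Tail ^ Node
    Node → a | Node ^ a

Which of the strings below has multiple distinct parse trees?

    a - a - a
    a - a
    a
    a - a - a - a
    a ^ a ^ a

a ^ a ^ a

a - a - a: 1 tree
a - a: 1 tree
a: 1 tree
a - a - a - a: 1 tree
a ^ a ^ a: 4 trees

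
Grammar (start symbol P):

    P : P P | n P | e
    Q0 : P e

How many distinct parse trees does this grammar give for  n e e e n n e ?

14

Parse trees for n e e e n n e (showing first 6 of 14):
  [P [P n [P e]] [P [P e] [P [P e] [P n [P n [P e]]]]]]
  [P [P n [P e]] [P [P [P e] [P e]] [P n [P n [P e]]]]]
  [P [P [P n [P e]] [P e]] [P [P e] [P n [P n [P e]]]]]
  [P [P n [P [P e] [P e]]] [P [P e] [P n [P n [P e]]]]]
  [P [P [P n [P e]] [P [P e] [P e]]] [P n [P n [P e]]]]
  [P [P [P [P n [P e]] [P e]] [P e]] [P n [P n [P e]]]]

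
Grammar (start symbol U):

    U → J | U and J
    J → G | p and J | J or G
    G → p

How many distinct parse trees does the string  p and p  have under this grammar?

Parse trees for p and p:
  [U [J p and [J [G p]]]]
  [U [U [J [G p]]] and [J [G p]]]

2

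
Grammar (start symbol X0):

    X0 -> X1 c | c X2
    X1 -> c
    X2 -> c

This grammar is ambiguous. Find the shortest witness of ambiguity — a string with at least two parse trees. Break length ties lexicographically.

length 2: c c has 2 parse trees

Two derivations of c c:
  X0 ⇒ X1 c ⇒ c c
  X0 ⇒ c X2 ⇒ c c

c c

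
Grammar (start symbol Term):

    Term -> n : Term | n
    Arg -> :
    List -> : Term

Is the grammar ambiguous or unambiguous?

Unambiguous

Only Term is reachable from Term; ignoring the rest: Right-recursive list with a separator: after each atom, whether the separator follows determines the rule. One parse per string.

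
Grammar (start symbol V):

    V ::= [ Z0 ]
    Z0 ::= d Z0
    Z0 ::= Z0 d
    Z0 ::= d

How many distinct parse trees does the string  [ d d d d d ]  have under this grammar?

16

Parse trees for [ d d d d d ] (showing first 6 of 16):
  [V [ [Z0 d [Z0 d [Z0 d [Z0 d [Z0 d]]]]] ]]
  [V [ [Z0 d [Z0 d [Z0 d [Z0 [Z0 d] d]]]] ]]
  [V [ [Z0 d [Z0 d [Z0 [Z0 d [Z0 d]] d]]] ]]
  [V [ [Z0 d [Z0 d [Z0 [Z0 [Z0 d] d] d]]] ]]
  [V [ [Z0 d [Z0 [Z0 d [Z0 d [Z0 d]]] d]] ]]
  [V [ [Z0 d [Z0 [Z0 d [Z0 [Z0 d] d]] d]] ]]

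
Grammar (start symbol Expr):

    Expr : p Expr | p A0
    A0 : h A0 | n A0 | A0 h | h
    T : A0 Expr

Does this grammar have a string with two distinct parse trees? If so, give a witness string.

Witness: p h h

Derivation 1: Expr ⇒ p A0 ⇒ p h A0 ⇒ p h h
Derivation 2: Expr ⇒ p A0 ⇒ p A0 h ⇒ p h h

Two distinct leftmost derivations for the same string.

Ambiguous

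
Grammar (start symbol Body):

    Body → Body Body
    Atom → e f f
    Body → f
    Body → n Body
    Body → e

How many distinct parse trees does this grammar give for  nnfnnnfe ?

18

Parse trees for nnfnnnfe (showing first 6 of 18):
  [Body [Body n [Body n [Body f]]] [Body [Body n [Body n [Body n [Body f]]]] [Body e]]]
  [Body [Body n [Body n [Body f]]] [Body n [Body [Body n [Body n [Body f]]] [Body e]]]]
  [Body [Body n [Body n [Body f]]] [Body n [Body n [Body [Body n [Body f]] [Body e]]]]]
  [Body [Body n [Body n [Body f]]] [Body n [Body n [Body n [Body [Body f] [Body e]]]]]]
  [Body [Body [Body n [Body n [Body f]]] [Body n [Body n [Body n [Body f]]]]] [Body e]]
  [Body [Body n [Body [Body n [Body f]] [Body n [Body n [Body n [Body f]]]]]] [Body e]]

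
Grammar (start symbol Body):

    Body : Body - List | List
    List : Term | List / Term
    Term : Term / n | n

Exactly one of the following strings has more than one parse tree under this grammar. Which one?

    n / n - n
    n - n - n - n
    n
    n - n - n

n / n - n

n / n - n: 2 trees
n - n - n - n: 1 tree
n: 1 tree
n - n - n: 1 tree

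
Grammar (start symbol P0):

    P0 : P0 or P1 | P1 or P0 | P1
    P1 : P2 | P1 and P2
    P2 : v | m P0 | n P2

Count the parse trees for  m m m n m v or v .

Parse trees for m m m n m v or v (showing first 6 of 10):
  [P0 [P0 [P1 [P2 m [P0 [P1 [P2 m [P0 [P1 [P2 m [P0 [P1 [P2 n [P2 m [P0 [P1 [P2 v]]]]]]]]]]]]]]]] or [P1 [P2 v]]]
  [P0 [P1 [P2 m [P0 [P1 [P2 m [P0 [P1 [P2 m [P0 [P1 [P2 n [P2 m [P0 [P1 [P2 v]]]]]]]]]]]]]]] or [P0 [P1 [P2 v]]]]
  [P0 [P1 [P2 m [P0 [P0 [P1 [P2 m [P0 [P1 [P2 m [P0 [P1 [P2 n [P2 m [P0 [P1 [P2 v]]]]]]]]]]]]] or [P1 [P2 v]]]]]]
  [P0 [P1 [P2 m [P0 [P1 [P2 m [P0 [P1 [P2 m [P0 [P1 [P2 n [P2 m [P0 [P1 [P2 v]]]]]]]]]]]] or [P0 [P1 [P2 v]]]]]]]
  [P0 [P1 [P2 m [P0 [P1 [P2 m [P0 [P0 [P1 [P2 m [P0 [P1 [P2 n [P2 m [P0 [P1 [P2 v]]]]]]]]]] or [P1 [P2 v]]]]]]]]]
  [P0 [P1 [P2 m [P0 [P1 [P2 m [P0 [P1 [P2 m [P0 [P1 [P2 n [P2 m [P0 [P1 [P2 v]]]]]]]]] or [P0 [P1 [P2 v]]]]]]]]]]

10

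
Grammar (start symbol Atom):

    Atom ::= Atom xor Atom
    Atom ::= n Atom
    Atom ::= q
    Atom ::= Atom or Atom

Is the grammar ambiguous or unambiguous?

Ambiguous

Witness: n q or q

Derivation 1: Atom ⇒ n Atom ⇒ n Atom or Atom ⇒ n q or Atom ⇒ n q or q
Derivation 2: Atom ⇒ Atom or Atom ⇒ n Atom or Atom ⇒ n q or Atom ⇒ n q or q

Two distinct leftmost derivations for the same string.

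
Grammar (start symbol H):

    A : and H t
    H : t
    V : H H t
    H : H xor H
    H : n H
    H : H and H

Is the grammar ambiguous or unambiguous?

Ambiguous

Witness: n t and t

Derivation 1: H ⇒ n H ⇒ n H and H ⇒ n t and H ⇒ n t and t
Derivation 2: H ⇒ H and H ⇒ n H and H ⇒ n t and H ⇒ n t and t

Two distinct leftmost derivations for the same string.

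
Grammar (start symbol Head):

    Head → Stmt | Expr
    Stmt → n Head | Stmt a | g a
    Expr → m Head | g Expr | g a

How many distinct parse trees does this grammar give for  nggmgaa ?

3

Parse trees for nggmgaa:
  [Head [Stmt n [Head [Expr g [Expr g [Expr m [Head [Stmt [Stmt g a] a]]]]]]]]
  [Head [Stmt [Stmt n [Head [Expr g [Expr g [Expr m [Head [Stmt g a]]]]]]] a]]
  [Head [Stmt [Stmt n [Head [Expr g [Expr g [Expr m [Head [Expr g a]]]]]]] a]]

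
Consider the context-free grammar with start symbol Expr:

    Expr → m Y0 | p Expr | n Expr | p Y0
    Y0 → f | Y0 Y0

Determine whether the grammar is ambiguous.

Witness: m f f f

Derivation 1: Expr ⇒ m Y0 ⇒ m Y0 Y0 ⇒ m f Y0 ⇒ m f Y0 Y0 ⇒ m f f Y0 ⇒ m f f f
Derivation 2: Expr ⇒ m Y0 ⇒ m Y0 Y0 ⇒ m Y0 Y0 Y0 ⇒ m f Y0 Y0 ⇒ m f f Y0 ⇒ m f f f

Two distinct leftmost derivations for the same string.

Ambiguous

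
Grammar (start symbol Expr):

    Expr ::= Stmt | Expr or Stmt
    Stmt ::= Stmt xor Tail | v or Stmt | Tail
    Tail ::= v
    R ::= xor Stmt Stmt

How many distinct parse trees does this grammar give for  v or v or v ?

4

Parse trees for v or v or v:
  [Expr [Stmt v or [Stmt v or [Stmt [Tail v]]]]]
  [Expr [Expr [Stmt [Tail v]]] or [Stmt v or [Stmt [Tail v]]]]
  [Expr [Expr [Stmt v or [Stmt [Tail v]]]] or [Stmt [Tail v]]]
  [Expr [Expr [Expr [Stmt [Tail v]]] or [Stmt [Tail v]]] or [Stmt [Tail v]]]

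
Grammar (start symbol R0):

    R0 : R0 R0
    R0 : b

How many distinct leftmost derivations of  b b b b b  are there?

14

Parse trees for b b b b b (showing first 6 of 14):
  [R0 [R0 b] [R0 [R0 b] [R0 [R0 b] [R0 [R0 b] [R0 b]]]]]
  [R0 [R0 b] [R0 [R0 b] [R0 [R0 [R0 b] [R0 b]] [R0 b]]]]
  [R0 [R0 b] [R0 [R0 [R0 b] [R0 b]] [R0 [R0 b] [R0 b]]]]
  [R0 [R0 b] [R0 [R0 [R0 b] [R0 [R0 b] [R0 b]]] [R0 b]]]
  [R0 [R0 b] [R0 [R0 [R0 [R0 b] [R0 b]] [R0 b]] [R0 b]]]
  [R0 [R0 [R0 b] [R0 b]] [R0 [R0 b] [R0 [R0 b] [R0 b]]]]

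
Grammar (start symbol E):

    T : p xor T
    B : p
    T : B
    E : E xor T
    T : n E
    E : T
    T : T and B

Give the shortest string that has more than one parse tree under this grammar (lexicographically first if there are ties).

p xor p

length 1: no string has ≥2 trees
length 2: no string has ≥2 trees
length 3: p xor p has 2 parse trees

Two derivations of p xor p:
  E ⇒ E xor T ⇒ T xor T ⇒ B xor T ⇒ p xor T ⇒ p xor B ⇒ p xor p
  E ⇒ T ⇒ p xor T ⇒ p xor B ⇒ p xor p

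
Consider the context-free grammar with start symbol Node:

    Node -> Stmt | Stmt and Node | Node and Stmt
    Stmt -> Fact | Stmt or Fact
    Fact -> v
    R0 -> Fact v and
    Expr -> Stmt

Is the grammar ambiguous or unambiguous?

Witness: v and v

Derivation 1: Node ⇒ Stmt and Node ⇒ Fact and Node ⇒ v and Node ⇒ v and Stmt ⇒ v and Fact ⇒ v and v
Derivation 2: Node ⇒ Node and Stmt ⇒ Stmt and Stmt ⇒ Fact and Stmt ⇒ v and Stmt ⇒ v and Fact ⇒ v and v

Two distinct leftmost derivations for the same string.

Ambiguous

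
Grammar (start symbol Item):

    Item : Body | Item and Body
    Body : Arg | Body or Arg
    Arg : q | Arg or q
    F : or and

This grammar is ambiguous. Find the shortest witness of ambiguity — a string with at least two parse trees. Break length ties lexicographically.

length 1: no string has ≥2 trees
length 3: q or q has 2 parse trees

Two derivations of q or q:
  Item ⇒ Body ⇒ Arg ⇒ Arg or q ⇒ q or q
  Item ⇒ Body ⇒ Body or Arg ⇒ Arg or Arg ⇒ q or Arg ⇒ q or q

q or q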